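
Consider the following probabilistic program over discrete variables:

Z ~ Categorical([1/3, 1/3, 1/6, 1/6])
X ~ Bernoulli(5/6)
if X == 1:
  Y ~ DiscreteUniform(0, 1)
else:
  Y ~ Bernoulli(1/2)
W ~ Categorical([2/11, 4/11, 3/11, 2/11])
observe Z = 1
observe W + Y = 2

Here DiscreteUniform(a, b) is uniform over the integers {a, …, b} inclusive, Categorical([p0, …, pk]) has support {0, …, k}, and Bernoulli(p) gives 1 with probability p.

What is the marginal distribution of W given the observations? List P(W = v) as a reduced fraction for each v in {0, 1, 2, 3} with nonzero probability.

P(W=1) = 4/7, P(W=2) = 3/7

Enumerate traces; 4 have nonzero weight after conditioning:
  (Z=1, X=0, Y=0, W=2) weight 1/132
  (Z=1, X=0, Y=1, W=1) weight 1/99
  (Z=1, X=1, Y=0, W=2) weight 5/132
  (Z=1, X=1, Y=1, W=1) weight 5/99
Group by W:
  weight(W=1) = 2/33
  weight(W=2) = 1/22
Total weight = 2/33 + 1/22 = 7/66
P(W=1 | obs) = 2/33 / 7/66 = 4/7
P(W=2 | obs) = 1/22 / 7/66 = 3/7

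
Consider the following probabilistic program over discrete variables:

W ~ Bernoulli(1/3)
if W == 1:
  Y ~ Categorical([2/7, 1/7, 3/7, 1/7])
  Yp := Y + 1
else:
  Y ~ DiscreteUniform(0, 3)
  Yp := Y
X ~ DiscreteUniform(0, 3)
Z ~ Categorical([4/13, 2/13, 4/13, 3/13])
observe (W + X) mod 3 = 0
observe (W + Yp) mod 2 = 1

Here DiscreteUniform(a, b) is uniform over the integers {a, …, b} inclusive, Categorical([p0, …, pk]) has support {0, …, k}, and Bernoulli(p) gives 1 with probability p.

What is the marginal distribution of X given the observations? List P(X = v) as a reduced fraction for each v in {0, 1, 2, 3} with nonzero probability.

Enumerate traces; 24 have nonzero weight after conditioning:
  (W=0, Y=1, X=0, Z=0) weight 1/78
  (W=0, Y=1, X=0, Z=1) weight 1/156
  (W=0, Y=1, X=0, Z=2) weight 1/78
  (W=0, Y=1, X=0, Z=3) weight 1/104
  (W=0, Y=1, X=3, Z=0) weight 1/78
  (W=0, Y=1, X=3, Z=1) weight 1/156
  (W=0, Y=1, X=3, Z=2) weight 1/78
  (W=0, Y=1, X=3, Z=3) weight 1/104
  (W=1, Y=1, X=2, Z=0) weight 1/273
  … 15 more
Group by X:
  weight(X=0) = 1/12
  weight(X=2) = 1/42
  weight(X=3) = 1/12
Total weight = 1/12 + 1/42 + 1/12 = 4/21
P(X=0 | obs) = 1/12 / 4/21 = 7/16
P(X=2 | obs) = 1/42 / 4/21 = 1/8
P(X=3 | obs) = 1/12 / 4/21 = 7/16

P(X=0) = 7/16, P(X=2) = 1/8, P(X=3) = 7/16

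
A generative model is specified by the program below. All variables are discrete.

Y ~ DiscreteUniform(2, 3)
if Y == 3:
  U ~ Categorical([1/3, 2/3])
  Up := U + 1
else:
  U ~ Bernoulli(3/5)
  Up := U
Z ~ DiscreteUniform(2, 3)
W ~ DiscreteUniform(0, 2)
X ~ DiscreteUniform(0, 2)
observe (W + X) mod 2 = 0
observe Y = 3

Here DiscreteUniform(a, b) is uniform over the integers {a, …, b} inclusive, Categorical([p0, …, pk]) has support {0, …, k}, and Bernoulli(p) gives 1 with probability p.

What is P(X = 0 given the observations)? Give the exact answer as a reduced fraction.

P(X = 0 | obs) = 2/5

Enumerate traces; 20 have nonzero weight after conditioning:
  (Y=3, U=0, Z=2, W=0, X=0) weight 1/108
  (Y=3, U=0, Z=2, W=0, X=2) weight 1/108
  (Y=3, U=0, Z=2, W=1, X=1) weight 1/108
  (Y=3, U=0, Z=2, W=2, X=0) weight 1/108
  (Y=3, U=0, Z=2, W=2, X=2) weight 1/108
  (Y=3, U=0, Z=3, W=0, X=0) weight 1/108
  (Y=3, U=0, Z=3, W=0, X=2) weight 1/108
  (Y=3, U=0, Z=3, W=1, X=1) weight 1/108
  … 12 more
Group by X:
  weight(X=0) = 1/9
  weight(X=1) = 1/18
  weight(X=2) = 1/9
Total weight = 1/9 + 1/18 + 1/9 = 5/18
P(X=0 | obs) = 1/9 / 5/18 = 2/5
P(X=1 | obs) = 1/18 / 5/18 = 1/5
P(X=2 | obs) = 1/9 / 5/18 = 2/5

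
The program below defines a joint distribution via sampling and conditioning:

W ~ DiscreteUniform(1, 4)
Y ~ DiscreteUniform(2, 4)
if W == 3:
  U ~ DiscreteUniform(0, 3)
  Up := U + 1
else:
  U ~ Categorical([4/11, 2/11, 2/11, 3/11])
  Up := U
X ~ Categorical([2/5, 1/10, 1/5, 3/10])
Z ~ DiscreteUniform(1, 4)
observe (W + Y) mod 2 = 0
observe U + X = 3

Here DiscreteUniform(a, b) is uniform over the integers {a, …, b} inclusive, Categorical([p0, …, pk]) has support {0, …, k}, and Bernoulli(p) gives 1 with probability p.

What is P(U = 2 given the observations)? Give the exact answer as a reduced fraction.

Enumerate traces; 96 have nonzero weight after conditioning:
  (W=1, Y=3, U=0, X=3, Z=1) weight 1/440
  (W=1, Y=3, U=0, X=3, Z=2) weight 1/440
  (W=1, Y=3, U=0, X=3, Z=3) weight 1/440
  (W=1, Y=3, U=0, X=3, Z=4) weight 1/440
  (W=1, Y=3, U=1, X=2, Z=1) weight 1/1320
  (W=1, Y=3, U=1, X=2, Z=2) weight 1/1320
  (W=1, Y=3, U=1, X=2, Z=3) weight 1/1320
  (W=1, Y=3, U=1, X=2, Z=4) weight 1/1320
  (W=1, Y=3, U=2, X=1, Z=1) weight 1/2640
  (W=1, Y=3, U=3, X=0, Z=1) weight 1/440
  … 86 more
Group by U:
  weight(U=0) = 91/1760
  weight(U=1) = 17/880
  weight(U=2) = 17/1760
  weight(U=3) = 71/1320
Total weight = 91/1760 + 17/880 + 17/1760 + 71/1320 = 71/528
P(U=0 | obs) = 91/1760 / 71/528 = 273/710
P(U=1 | obs) = 17/880 / 71/528 = 51/355
P(U=2 | obs) = 17/1760 / 71/528 = 51/710
P(U=3 | obs) = 71/1320 / 71/528 = 2/5

P(U = 2 | obs) = 51/710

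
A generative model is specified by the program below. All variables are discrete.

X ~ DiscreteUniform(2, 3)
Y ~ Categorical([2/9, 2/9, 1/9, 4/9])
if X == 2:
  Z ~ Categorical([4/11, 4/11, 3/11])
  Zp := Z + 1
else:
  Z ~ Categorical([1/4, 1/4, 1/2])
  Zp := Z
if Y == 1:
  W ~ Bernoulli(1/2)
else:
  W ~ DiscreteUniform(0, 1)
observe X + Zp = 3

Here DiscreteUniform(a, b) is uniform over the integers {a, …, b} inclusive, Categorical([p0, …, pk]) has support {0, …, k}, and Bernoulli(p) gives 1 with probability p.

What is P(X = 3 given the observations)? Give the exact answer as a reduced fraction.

P(X = 3 | obs) = 11/27

Enumerate traces; 16 have nonzero weight after conditioning:
  (X=2, Y=0, Z=0, W=0) weight 2/99
  (X=2, Y=0, Z=0, W=1) weight 2/99
  (X=2, Y=1, Z=0, W=0) weight 2/99
  (X=2, Y=1, Z=0, W=1) weight 2/99
  (X=2, Y=2, Z=0, W=0) weight 1/99
  (X=2, Y=2, Z=0, W=1) weight 1/99
  (X=2, Y=3, Z=0, W=0) weight 4/99
  (X=2, Y=3, Z=0, W=1) weight 4/99
  (X=3, Y=0, Z=0, W=0) weight 1/72
  … 7 more
Group by X:
  weight(X=2) = 2/11
  weight(X=3) = 1/8
Total weight = 2/11 + 1/8 = 27/88
P(X=2 | obs) = 2/11 / 27/88 = 16/27
P(X=3 | obs) = 1/8 / 27/88 = 11/27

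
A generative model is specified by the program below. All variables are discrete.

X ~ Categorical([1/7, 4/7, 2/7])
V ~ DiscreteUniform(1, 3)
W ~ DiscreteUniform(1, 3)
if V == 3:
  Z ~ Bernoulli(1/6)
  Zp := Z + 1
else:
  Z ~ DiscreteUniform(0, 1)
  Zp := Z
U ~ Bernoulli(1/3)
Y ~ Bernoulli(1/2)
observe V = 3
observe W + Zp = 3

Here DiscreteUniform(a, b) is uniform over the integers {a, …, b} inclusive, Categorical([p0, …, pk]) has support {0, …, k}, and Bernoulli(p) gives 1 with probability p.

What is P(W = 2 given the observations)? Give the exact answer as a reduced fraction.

P(W = 2 | obs) = 5/6

Enumerate traces; 24 have nonzero weight after conditioning:
  (X=0, V=3, W=1, Z=1, U=0, Y=0) weight 1/1134
  (X=0, V=3, W=1, Z=1, U=0, Y=1) weight 1/1134
  (X=0, V=3, W=1, Z=1, U=1, Y=0) weight 1/2268
  (X=0, V=3, W=1, Z=1, U=1, Y=1) weight 1/2268
  (X=0, V=3, W=2, Z=0, U=0, Y=0) weight 5/1134
  (X=0, V=3, W=2, Z=0, U=0, Y=1) weight 5/1134
  (X=0, V=3, W=2, Z=0, U=1, Y=0) weight 5/2268
  (X=0, V=3, W=2, Z=0, U=1, Y=1) weight 5/2268
  … 16 more
Group by W:
  weight(W=1) = 1/54
  weight(W=2) = 5/54
Total weight = 1/54 + 5/54 = 1/9
P(W=1 | obs) = 1/54 / 1/9 = 1/6
P(W=2 | obs) = 5/54 / 1/9 = 5/6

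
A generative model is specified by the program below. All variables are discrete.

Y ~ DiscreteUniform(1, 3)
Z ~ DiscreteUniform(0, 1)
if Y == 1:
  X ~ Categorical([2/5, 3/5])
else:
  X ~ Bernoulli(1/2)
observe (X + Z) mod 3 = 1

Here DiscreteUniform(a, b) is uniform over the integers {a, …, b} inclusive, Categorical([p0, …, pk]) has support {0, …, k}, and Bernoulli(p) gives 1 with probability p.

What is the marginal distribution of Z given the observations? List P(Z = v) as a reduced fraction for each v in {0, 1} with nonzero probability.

Enumerate traces; 6 have nonzero weight after conditioning:
  (Y=1, Z=0, X=1) weight 1/10
  (Y=1, Z=1, X=0) weight 1/15
  (Y=2, Z=0, X=1) weight 1/12
  (Y=2, Z=1, X=0) weight 1/12
  (Y=3, Z=0, X=1) weight 1/12
  (Y=3, Z=1, X=0) weight 1/12
Group by Z:
  weight(Z=0) = 4/15
  weight(Z=1) = 7/30
Total weight = 4/15 + 7/30 = 1/2
P(Z=0 | obs) = 4/15 / 1/2 = 8/15
P(Z=1 | obs) = 7/30 / 1/2 = 7/15

P(Z=0) = 8/15, P(Z=1) = 7/15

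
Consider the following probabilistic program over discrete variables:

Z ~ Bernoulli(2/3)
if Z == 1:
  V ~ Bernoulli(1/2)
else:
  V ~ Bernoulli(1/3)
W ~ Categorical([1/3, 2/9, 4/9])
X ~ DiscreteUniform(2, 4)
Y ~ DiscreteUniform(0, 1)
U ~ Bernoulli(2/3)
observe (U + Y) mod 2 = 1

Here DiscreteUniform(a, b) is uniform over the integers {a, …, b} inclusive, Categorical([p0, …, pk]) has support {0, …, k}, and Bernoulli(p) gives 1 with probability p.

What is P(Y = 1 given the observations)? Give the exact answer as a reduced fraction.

P(Y = 1 | obs) = 1/3

Enumerate traces; 72 have nonzero weight after conditioning:
  (Z=0, V=0, W=0, X=2, Y=0, U=1) weight 2/243
  (Z=0, V=0, W=0, X=2, Y=1, U=0) weight 1/243
  (Z=0, V=0, W=0, X=3, Y=0, U=1) weight 2/243
  (Z=0, V=0, W=0, X=3, Y=1, U=0) weight 1/243
  (Z=0, V=0, W=0, X=4, Y=0, U=1) weight 2/243
  (Z=0, V=0, W=0, X=4, Y=1, U=0) weight 1/243
  (Z=0, V=0, W=1, X=2, Y=0, U=1) weight 4/729
  (Z=0, V=0, W=1, X=2, Y=1, U=0) weight 2/729
  … 64 more
Group by Y:
  weight(Y=0) = 1/3
  weight(Y=1) = 1/6
Total weight = 1/3 + 1/6 = 1/2
P(Y=0 | obs) = 1/3 / 1/2 = 2/3
P(Y=1 | obs) = 1/6 / 1/2 = 1/3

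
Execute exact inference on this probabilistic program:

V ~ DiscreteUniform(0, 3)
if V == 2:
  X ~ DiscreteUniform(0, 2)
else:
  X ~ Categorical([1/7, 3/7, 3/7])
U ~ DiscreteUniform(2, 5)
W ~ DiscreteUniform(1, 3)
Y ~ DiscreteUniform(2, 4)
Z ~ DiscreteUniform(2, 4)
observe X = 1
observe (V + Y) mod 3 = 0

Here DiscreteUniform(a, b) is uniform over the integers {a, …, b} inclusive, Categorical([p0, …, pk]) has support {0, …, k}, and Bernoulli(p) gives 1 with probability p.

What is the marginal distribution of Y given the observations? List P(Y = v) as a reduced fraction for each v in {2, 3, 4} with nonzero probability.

P(Y=2) = 9/34, P(Y=3) = 9/17, P(Y=4) = 7/34

Enumerate traces; 144 have nonzero weight after conditioning:
  (V=0, X=1, U=2, W=1, Y=3, Z=2) weight 1/1008
  (V=0, X=1, U=2, W=1, Y=3, Z=3) weight 1/1008
  (V=0, X=1, U=2, W=1, Y=3, Z=4) weight 1/1008
  (V=0, X=1, U=2, W=2, Y=3, Z=2) weight 1/1008
  (V=0, X=1, U=2, W=2, Y=3, Z=3) weight 1/1008
  (V=0, X=1, U=2, W=2, Y=3, Z=4) weight 1/1008
  (V=0, X=1, U=2, W=3, Y=3, Z=2) weight 1/1008
  (V=0, X=1, U=2, W=3, Y=3, Z=3) weight 1/1008
  (V=1, X=1, U=2, W=1, Y=2, Z=2) weight 1/1008
  (V=2, X=1, U=2, W=1, Y=4, Z=2) weight 1/1296
  … 134 more
Group by Y:
  weight(Y=2) = 1/28
  weight(Y=3) = 1/14
  weight(Y=4) = 1/36
Total weight = 1/28 + 1/14 + 1/36 = 17/126
P(Y=2 | obs) = 1/28 / 17/126 = 9/34
P(Y=3 | obs) = 1/14 / 17/126 = 9/17
P(Y=4 | obs) = 1/36 / 17/126 = 7/34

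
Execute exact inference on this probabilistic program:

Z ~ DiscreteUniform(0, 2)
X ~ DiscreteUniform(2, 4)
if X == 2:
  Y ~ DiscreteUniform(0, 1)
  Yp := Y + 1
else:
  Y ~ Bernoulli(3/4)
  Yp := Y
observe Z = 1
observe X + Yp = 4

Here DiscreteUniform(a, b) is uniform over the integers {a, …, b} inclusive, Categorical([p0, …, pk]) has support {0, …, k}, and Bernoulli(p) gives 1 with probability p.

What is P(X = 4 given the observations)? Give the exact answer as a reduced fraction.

P(X = 4 | obs) = 1/6

Enumerate traces; 3 have nonzero weight after conditioning:
  (Z=1, X=2, Y=1) weight 1/18
  (Z=1, X=3, Y=1) weight 1/12
  (Z=1, X=4, Y=0) weight 1/36
Group by X:
  weight(X=2) = 1/18
  weight(X=3) = 1/12
  weight(X=4) = 1/36
Total weight = 1/18 + 1/12 + 1/36 = 1/6
P(X=2 | obs) = 1/18 / 1/6 = 1/3
P(X=3 | obs) = 1/12 / 1/6 = 1/2
P(X=4 | obs) = 1/36 / 1/6 = 1/6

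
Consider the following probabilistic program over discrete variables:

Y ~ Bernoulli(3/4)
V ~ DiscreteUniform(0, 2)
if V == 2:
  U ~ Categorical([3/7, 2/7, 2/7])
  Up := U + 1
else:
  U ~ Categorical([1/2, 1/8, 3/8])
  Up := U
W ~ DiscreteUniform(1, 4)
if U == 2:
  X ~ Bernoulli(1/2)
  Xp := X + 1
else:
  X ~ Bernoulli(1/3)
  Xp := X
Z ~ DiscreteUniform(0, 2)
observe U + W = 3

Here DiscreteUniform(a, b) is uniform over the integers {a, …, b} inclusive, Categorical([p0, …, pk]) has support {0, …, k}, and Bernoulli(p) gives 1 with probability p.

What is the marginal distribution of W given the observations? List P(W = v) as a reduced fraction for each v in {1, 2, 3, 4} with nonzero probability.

Enumerate traces; 108 have nonzero weight after conditioning:
  (Y=0, V=0, U=0, W=3, X=0, Z=0) weight 1/432
  (Y=0, V=0, U=0, W=3, X=0, Z=1) weight 1/432
  (Y=0, V=0, U=0, W=3, X=0, Z=2) weight 1/432
  (Y=0, V=0, U=0, W=3, X=1, Z=0) weight 1/864
  (Y=0, V=0, U=0, W=3, X=1, Z=1) weight 1/864
  (Y=0, V=0, U=0, W=3, X=1, Z=2) weight 1/864
  (Y=0, V=0, U=1, W=2, X=0, Z=0) weight 1/1728
  (Y=0, V=0, U=1, W=2, X=0, Z=1) weight 1/1728
  (Y=0, V=0, U=2, W=1, X=0, Z=0) weight 1/768
  … 99 more
Group by W:
  weight(W=1) = 29/336
  weight(W=2) = 5/112
  weight(W=3) = 5/42
Total weight = 29/336 + 5/112 + 5/42 = 1/4
P(W=1 | obs) = 29/336 / 1/4 = 29/84
P(W=2 | obs) = 5/112 / 1/4 = 5/28
P(W=3 | obs) = 5/42 / 1/4 = 10/21

P(W=1) = 29/84, P(W=2) = 5/28, P(W=3) = 10/21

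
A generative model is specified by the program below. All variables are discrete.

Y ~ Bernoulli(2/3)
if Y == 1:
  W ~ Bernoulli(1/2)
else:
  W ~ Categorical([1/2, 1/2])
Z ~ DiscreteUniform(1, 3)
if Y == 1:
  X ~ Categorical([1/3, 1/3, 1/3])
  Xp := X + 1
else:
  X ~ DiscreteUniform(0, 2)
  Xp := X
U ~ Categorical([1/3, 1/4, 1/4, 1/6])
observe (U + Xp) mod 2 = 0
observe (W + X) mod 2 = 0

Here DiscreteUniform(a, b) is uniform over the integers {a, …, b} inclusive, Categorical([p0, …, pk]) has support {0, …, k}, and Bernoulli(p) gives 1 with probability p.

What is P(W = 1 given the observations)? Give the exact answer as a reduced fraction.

P(W = 1 | obs) = 19/53

Enumerate traces; 36 have nonzero weight after conditioning:
  (Y=0, W=0, Z=1, X=0, U=0) weight 1/162
  (Y=0, W=0, Z=1, X=0, U=2) weight 1/216
  (Y=0, W=0, Z=1, X=2, U=0) weight 1/162
  (Y=0, W=0, Z=1, X=2, U=2) weight 1/216
  (Y=0, W=0, Z=2, X=0, U=0) weight 1/162
  (Y=0, W=0, Z=2, X=0, U=2) weight 1/216
  (Y=0, W=0, Z=2, X=2, U=0) weight 1/162
  (Y=0, W=0, Z=2, X=2, U=2) weight 1/216
  (Y=0, W=1, Z=1, X=1, U=1) weight 1/216
  … 27 more
Group by W:
  weight(W=0) = 17/108
  weight(W=1) = 19/216
Total weight = 17/108 + 19/216 = 53/216
P(W=0 | obs) = 17/108 / 53/216 = 34/53
P(W=1 | obs) = 19/216 / 53/216 = 19/53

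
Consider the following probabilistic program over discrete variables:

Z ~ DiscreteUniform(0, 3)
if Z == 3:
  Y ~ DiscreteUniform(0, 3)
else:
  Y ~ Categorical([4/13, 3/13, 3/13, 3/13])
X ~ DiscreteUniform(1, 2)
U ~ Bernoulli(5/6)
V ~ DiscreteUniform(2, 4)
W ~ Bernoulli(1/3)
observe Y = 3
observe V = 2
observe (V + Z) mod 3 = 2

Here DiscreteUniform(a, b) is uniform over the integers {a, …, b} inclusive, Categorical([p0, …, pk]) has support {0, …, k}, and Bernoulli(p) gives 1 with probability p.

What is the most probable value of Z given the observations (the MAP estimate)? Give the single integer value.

argmax_v P(Z = v | obs) = 3

Enumerate traces; 16 have nonzero weight after conditioning:
  (Z=0, Y=3, X=1, U=0, V=2, W=0) weight 1/936
  (Z=0, Y=3, X=1, U=0, V=2, W=1) weight 1/1872
  (Z=0, Y=3, X=1, U=1, V=2, W=0) weight 5/936
  (Z=0, Y=3, X=1, U=1, V=2, W=1) weight 5/1872
  (Z=0, Y=3, X=2, U=0, V=2, W=0) weight 1/936
  (Z=0, Y=3, X=2, U=0, V=2, W=1) weight 1/1872
  (Z=0, Y=3, X=2, U=1, V=2, W=0) weight 5/936
  (Z=0, Y=3, X=2, U=1, V=2, W=1) weight 5/1872
  (Z=3, Y=3, X=1, U=0, V=2, W=0) weight 1/864
  … 7 more
Group by Z:
  weight(Z=0) = 1/52
  weight(Z=3) = 1/48
Total weight = 1/52 + 1/48 = 25/624
P(Z=0 | obs) = 1/52 / 25/624 = 12/25
P(Z=3 | obs) = 1/48 / 25/624 = 13/25
argmax = 3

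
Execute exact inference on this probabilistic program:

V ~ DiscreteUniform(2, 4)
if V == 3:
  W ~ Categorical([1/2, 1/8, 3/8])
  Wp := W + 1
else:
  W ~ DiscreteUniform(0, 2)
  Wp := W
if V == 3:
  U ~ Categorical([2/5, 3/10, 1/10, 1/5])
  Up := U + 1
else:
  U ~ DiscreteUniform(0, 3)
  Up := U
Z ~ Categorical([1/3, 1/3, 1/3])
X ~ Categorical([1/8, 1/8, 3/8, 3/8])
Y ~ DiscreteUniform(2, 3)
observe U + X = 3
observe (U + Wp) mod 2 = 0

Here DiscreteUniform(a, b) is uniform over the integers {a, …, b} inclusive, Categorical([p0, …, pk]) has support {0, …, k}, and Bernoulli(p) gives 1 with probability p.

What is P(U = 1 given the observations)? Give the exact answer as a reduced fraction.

Enumerate traces; 108 have nonzero weight after conditioning:
  (V=2, W=0, U=0, Z=0, X=3, Y=2) weight 1/576
  (V=2, W=0, U=0, Z=0, X=3, Y=3) weight 1/576
  (V=2, W=0, U=0, Z=1, X=3, Y=2) weight 1/576
  (V=2, W=0, U=0, Z=1, X=3, Y=3) weight 1/576
  (V=2, W=0, U=0, Z=2, X=3, Y=2) weight 1/576
  (V=2, W=0, U=0, Z=2, X=3, Y=3) weight 1/576
  (V=2, W=0, U=2, Z=0, X=1, Y=2) weight 1/1728
  (V=2, W=0, U=2, Z=0, X=1, Y=3) weight 1/1728
  (V=2, W=1, U=1, Z=0, X=2, Y=2) weight 1/576
  (V=2, W=1, U=3, Z=0, X=0, Y=2) weight 1/1728
  … 98 more
Group by U:
  weight(U=0) = 23/480
  weight(U=1) = 103/1920
  weight(U=2) = 83/5760
  weight(U=3) = 41/2880
Total weight = 23/480 + 103/1920 + 83/5760 + 41/2880 = 25/192
P(U=0 | obs) = 23/480 / 25/192 = 46/125
P(U=1 | obs) = 103/1920 / 25/192 = 103/250
P(U=2 | obs) = 83/5760 / 25/192 = 83/750
P(U=3 | obs) = 41/2880 / 25/192 = 41/375

P(U = 1 | obs) = 103/250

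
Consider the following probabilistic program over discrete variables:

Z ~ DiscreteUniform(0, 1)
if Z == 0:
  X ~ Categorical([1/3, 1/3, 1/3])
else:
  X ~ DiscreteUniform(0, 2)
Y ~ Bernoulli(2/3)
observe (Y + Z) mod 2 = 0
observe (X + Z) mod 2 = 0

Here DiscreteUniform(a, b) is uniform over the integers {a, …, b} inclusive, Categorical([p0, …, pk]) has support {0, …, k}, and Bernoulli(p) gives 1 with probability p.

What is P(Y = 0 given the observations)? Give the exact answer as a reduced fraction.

Enumerate traces; 3 have nonzero weight after conditioning:
  (Z=0, X=0, Y=0) weight 1/18
  (Z=0, X=2, Y=0) weight 1/18
  (Z=1, X=1, Y=1) weight 1/9
Group by Y:
  weight(Y=0) = 1/9
  weight(Y=1) = 1/9
Total weight = 1/9 + 1/9 = 2/9
P(Y=0 | obs) = 1/9 / 2/9 = 1/2
P(Y=1 | obs) = 1/9 / 2/9 = 1/2

P(Y = 0 | obs) = 1/2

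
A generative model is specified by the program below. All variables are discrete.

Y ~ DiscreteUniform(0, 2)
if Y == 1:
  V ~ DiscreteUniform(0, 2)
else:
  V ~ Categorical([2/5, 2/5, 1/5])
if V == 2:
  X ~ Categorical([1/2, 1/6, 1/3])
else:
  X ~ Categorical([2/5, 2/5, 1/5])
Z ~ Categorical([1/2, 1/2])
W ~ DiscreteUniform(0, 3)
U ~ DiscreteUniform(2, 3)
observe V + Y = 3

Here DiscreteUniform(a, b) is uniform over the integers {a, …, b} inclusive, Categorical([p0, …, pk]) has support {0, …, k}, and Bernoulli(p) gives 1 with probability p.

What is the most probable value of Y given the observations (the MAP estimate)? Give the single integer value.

argmax_v P(Y = v | obs) = 2

Enumerate traces; 96 have nonzero weight after conditioning:
  (Y=1, V=2, X=0, Z=0, W=0, U=2) weight 1/288
  (Y=1, V=2, X=0, Z=0, W=0, U=3) weight 1/288
  (Y=1, V=2, X=0, Z=0, W=1, U=2) weight 1/288
  (Y=1, V=2, X=0, Z=0, W=1, U=3) weight 1/288
  (Y=1, V=2, X=0, Z=0, W=2, U=2) weight 1/288
  (Y=1, V=2, X=0, Z=0, W=2, U=3) weight 1/288
  (Y=1, V=2, X=0, Z=0, W=3, U=2) weight 1/288
  (Y=1, V=2, X=0, Z=0, W=3, U=3) weight 1/288
  (Y=2, V=1, X=0, Z=0, W=0, U=2) weight 1/300
  … 87 more
Group by Y:
  weight(Y=1) = 1/9
  weight(Y=2) = 2/15
Total weight = 1/9 + 2/15 = 11/45
P(Y=1 | obs) = 1/9 / 11/45 = 5/11
P(Y=2 | obs) = 2/15 / 11/45 = 6/11
argmax = 2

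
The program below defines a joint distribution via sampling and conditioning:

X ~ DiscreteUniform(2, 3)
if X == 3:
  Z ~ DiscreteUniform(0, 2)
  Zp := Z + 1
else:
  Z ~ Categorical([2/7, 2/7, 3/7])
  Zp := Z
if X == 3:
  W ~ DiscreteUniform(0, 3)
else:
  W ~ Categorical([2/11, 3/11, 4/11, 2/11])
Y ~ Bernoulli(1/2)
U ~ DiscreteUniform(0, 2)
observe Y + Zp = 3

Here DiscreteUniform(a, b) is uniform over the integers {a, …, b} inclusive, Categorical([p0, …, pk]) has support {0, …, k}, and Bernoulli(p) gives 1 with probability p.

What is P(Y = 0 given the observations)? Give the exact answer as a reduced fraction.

P(Y = 0 | obs) = 7/23

Enumerate traces; 36 have nonzero weight after conditioning:
  (X=2, Z=2, W=0, Y=1, U=0) weight 1/154
  (X=2, Z=2, W=0, Y=1, U=1) weight 1/154
  (X=2, Z=2, W=0, Y=1, U=2) weight 1/154
  (X=2, Z=2, W=1, Y=1, U=0) weight 3/308
  (X=2, Z=2, W=1, Y=1, U=1) weight 3/308
  (X=2, Z=2, W=1, Y=1, U=2) weight 3/308
  (X=2, Z=2, W=2, Y=1, U=0) weight 1/77
  (X=2, Z=2, W=2, Y=1, U=1) weight 1/77
  (X=3, Z=2, W=0, Y=0, U=0) weight 1/144
  … 27 more
Group by Y:
  weight(Y=0) = 1/12
  weight(Y=1) = 4/21
Total weight = 1/12 + 4/21 = 23/84
P(Y=0 | obs) = 1/12 / 23/84 = 7/23
P(Y=1 | obs) = 4/21 / 23/84 = 16/23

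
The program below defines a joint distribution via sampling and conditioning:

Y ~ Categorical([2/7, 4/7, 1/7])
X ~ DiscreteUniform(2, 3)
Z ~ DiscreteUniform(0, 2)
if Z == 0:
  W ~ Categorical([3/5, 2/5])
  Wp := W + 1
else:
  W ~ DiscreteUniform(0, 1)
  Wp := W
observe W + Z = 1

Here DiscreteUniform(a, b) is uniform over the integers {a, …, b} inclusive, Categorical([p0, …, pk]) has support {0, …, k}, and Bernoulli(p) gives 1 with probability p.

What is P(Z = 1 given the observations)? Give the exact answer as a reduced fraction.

P(Z = 1 | obs) = 5/9

Enumerate traces; 12 have nonzero weight after conditioning:
  (Y=0, X=2, Z=0, W=1) weight 2/105
  (Y=0, X=2, Z=1, W=0) weight 1/42
  (Y=0, X=3, Z=0, W=1) weight 2/105
  (Y=0, X=3, Z=1, W=0) weight 1/42
  (Y=1, X=2, Z=0, W=1) weight 4/105
  (Y=1, X=2, Z=1, W=0) weight 1/21
  (Y=1, X=3, Z=0, W=1) weight 4/105
  (Y=1, X=3, Z=1, W=0) weight 1/21
  … 4 more
Group by Z:
  weight(Z=0) = 2/15
  weight(Z=1) = 1/6
Total weight = 2/15 + 1/6 = 3/10
P(Z=0 | obs) = 2/15 / 3/10 = 4/9
P(Z=1 | obs) = 1/6 / 3/10 = 5/9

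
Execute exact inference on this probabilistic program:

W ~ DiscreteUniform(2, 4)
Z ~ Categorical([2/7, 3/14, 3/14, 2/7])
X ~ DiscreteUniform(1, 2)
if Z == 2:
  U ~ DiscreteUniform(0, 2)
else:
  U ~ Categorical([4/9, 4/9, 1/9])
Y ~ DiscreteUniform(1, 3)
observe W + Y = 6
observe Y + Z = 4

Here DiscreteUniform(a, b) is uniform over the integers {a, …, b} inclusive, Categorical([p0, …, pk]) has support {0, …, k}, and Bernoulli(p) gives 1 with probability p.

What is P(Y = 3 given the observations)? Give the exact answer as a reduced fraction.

Enumerate traces; 12 have nonzero weight after conditioning:
  (W=3, Z=1, X=1, U=0, Y=3) weight 1/189
  (W=3, Z=1, X=1, U=1, Y=3) weight 1/189
  (W=3, Z=1, X=1, U=2, Y=3) weight 1/756
  (W=3, Z=1, X=2, U=0, Y=3) weight 1/189
  (W=3, Z=1, X=2, U=1, Y=3) weight 1/189
  (W=3, Z=1, X=2, U=2, Y=3) weight 1/756
  (W=4, Z=2, X=1, U=0, Y=2) weight 1/252
  (W=4, Z=2, X=1, U=1, Y=2) weight 1/252
  … 4 more
Group by Y:
  weight(Y=2) = 1/42
  weight(Y=3) = 1/42
Total weight = 1/42 + 1/42 = 1/21
P(Y=2 | obs) = 1/42 / 1/21 = 1/2
P(Y=3 | obs) = 1/42 / 1/21 = 1/2

P(Y = 3 | obs) = 1/2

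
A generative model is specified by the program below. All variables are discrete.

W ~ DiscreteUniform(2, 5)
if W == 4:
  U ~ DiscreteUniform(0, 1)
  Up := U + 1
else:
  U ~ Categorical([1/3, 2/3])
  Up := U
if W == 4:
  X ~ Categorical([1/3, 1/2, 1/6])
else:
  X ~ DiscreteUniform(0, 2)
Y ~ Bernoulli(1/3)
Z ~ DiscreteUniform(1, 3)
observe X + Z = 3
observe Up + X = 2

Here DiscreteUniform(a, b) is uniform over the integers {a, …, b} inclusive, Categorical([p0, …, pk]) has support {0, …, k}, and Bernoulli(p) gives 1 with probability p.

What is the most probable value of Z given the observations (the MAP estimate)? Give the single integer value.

argmax_v P(Z = v | obs) = 2

Enumerate traces; 16 have nonzero weight after conditioning:
  (W=2, U=0, X=2, Y=0, Z=1) weight 1/162
  (W=2, U=0, X=2, Y=1, Z=1) weight 1/324
  (W=2, U=1, X=1, Y=0, Z=2) weight 1/81
  (W=2, U=1, X=1, Y=1, Z=2) weight 1/162
  (W=3, U=0, X=2, Y=0, Z=1) weight 1/162
  (W=3, U=0, X=2, Y=1, Z=1) weight 1/324
  (W=3, U=1, X=1, Y=0, Z=2) weight 1/81
  (W=3, U=1, X=1, Y=1, Z=2) weight 1/162
  (W=4, U=1, X=0, Y=0, Z=3) weight 1/108
  … 7 more
Group by Z:
  weight(Z=1) = 1/36
  weight(Z=2) = 11/144
  weight(Z=3) = 1/72
Total weight = 1/36 + 11/144 + 1/72 = 17/144
P(Z=1 | obs) = 1/36 / 17/144 = 4/17
P(Z=2 | obs) = 11/144 / 17/144 = 11/17
P(Z=3 | obs) = 1/72 / 17/144 = 2/17
argmax = 2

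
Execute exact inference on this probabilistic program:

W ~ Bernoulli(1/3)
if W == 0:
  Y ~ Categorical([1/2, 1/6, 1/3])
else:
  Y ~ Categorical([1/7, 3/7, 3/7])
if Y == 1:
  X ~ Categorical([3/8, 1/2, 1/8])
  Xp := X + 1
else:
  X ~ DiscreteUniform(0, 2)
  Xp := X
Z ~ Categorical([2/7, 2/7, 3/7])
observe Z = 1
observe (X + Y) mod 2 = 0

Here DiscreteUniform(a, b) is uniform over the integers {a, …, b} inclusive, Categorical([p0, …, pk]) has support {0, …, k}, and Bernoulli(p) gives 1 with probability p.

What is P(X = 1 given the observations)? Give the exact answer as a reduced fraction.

Enumerate traces; 10 have nonzero weight after conditioning:
  (W=0, Y=0, X=0, Z=1) weight 2/63
  (W=0, Y=0, X=2, Z=1) weight 2/63
  (W=0, Y=1, X=1, Z=1) weight 1/63
  (W=0, Y=2, X=0, Z=1) weight 4/189
  (W=0, Y=2, X=2, Z=1) weight 4/189
  (W=1, Y=0, X=0, Z=1) weight 2/441
  (W=1, Y=0, X=2, Z=1) weight 2/441
  (W=1, Y=1, X=1, Z=1) weight 1/49
  … 2 more
Group by X:
  weight(X=0) = 94/1323
  weight(X=1) = 16/441
  weight(X=2) = 94/1323
Total weight = 94/1323 + 16/441 + 94/1323 = 236/1323
P(X=0 | obs) = 94/1323 / 236/1323 = 47/118
P(X=1 | obs) = 16/441 / 236/1323 = 12/59
P(X=2 | obs) = 94/1323 / 236/1323 = 47/118

P(X = 1 | obs) = 12/59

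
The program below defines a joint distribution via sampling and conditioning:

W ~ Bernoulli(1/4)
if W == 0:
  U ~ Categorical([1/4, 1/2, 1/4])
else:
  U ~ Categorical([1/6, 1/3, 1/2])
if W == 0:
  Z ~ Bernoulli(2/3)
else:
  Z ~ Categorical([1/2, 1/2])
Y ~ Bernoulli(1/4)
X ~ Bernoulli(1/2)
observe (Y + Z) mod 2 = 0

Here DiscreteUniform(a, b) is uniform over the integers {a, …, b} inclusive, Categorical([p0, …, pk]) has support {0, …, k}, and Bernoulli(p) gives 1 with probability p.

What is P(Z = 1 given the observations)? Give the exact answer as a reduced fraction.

P(Z = 1 | obs) = 5/14

Enumerate traces; 24 have nonzero weight after conditioning:
  (W=0, U=0, Z=0, Y=0, X=0) weight 3/128
  (W=0, U=0, Z=0, Y=0, X=1) weight 3/128
  (W=0, U=0, Z=1, Y=1, X=0) weight 1/64
  (W=0, U=0, Z=1, Y=1, X=1) weight 1/64
  (W=0, U=1, Z=0, Y=0, X=0) weight 3/64
  (W=0, U=1, Z=0, Y=0, X=1) weight 3/64
  (W=0, U=1, Z=1, Y=1, X=0) weight 1/32
  (W=0, U=1, Z=1, Y=1, X=1) weight 1/32
  … 16 more
Group by Z:
  weight(Z=0) = 9/32
  weight(Z=1) = 5/32
Total weight = 9/32 + 5/32 = 7/16
P(Z=0 | obs) = 9/32 / 7/16 = 9/14
P(Z=1 | obs) = 5/32 / 7/16 = 5/14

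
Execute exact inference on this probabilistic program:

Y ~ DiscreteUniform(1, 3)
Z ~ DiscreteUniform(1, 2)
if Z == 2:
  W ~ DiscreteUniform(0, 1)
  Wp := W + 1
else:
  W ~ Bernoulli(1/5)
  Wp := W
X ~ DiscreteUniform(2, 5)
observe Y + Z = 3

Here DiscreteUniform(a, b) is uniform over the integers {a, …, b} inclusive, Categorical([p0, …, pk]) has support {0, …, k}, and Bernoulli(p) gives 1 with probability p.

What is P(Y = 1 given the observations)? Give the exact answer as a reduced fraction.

Enumerate traces; 16 have nonzero weight after conditioning:
  (Y=1, Z=2, W=0, X=2) weight 1/48
  (Y=1, Z=2, W=0, X=3) weight 1/48
  (Y=1, Z=2, W=0, X=4) weight 1/48
  (Y=1, Z=2, W=0, X=5) weight 1/48
  (Y=1, Z=2, W=1, X=2) weight 1/48
  (Y=1, Z=2, W=1, X=3) weight 1/48
  (Y=1, Z=2, W=1, X=4) weight 1/48
  (Y=1, Z=2, W=1, X=5) weight 1/48
  (Y=2, Z=1, W=0, X=2) weight 1/30
  … 7 more
Group by Y:
  weight(Y=1) = 1/6
  weight(Y=2) = 1/6
Total weight = 1/6 + 1/6 = 1/3
P(Y=1 | obs) = 1/6 / 1/3 = 1/2
P(Y=2 | obs) = 1/6 / 1/3 = 1/2

P(Y = 1 | obs) = 1/2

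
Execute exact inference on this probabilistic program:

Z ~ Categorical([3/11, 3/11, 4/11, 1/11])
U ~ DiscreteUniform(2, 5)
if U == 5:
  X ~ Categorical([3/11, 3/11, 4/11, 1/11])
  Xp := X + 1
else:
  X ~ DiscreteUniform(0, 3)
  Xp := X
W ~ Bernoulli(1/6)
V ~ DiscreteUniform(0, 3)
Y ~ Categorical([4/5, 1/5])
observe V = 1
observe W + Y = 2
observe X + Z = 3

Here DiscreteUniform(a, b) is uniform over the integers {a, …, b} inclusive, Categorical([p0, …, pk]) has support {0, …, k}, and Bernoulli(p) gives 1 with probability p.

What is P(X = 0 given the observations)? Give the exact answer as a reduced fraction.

P(X = 0 | obs) = 15/161

Enumerate traces; 16 have nonzero weight after conditioning:
  (Z=0, U=2, X=3, W=1, V=1, Y=1) weight 1/7040
  (Z=0, U=3, X=3, W=1, V=1, Y=1) weight 1/7040
  (Z=0, U=4, X=3, W=1, V=1, Y=1) weight 1/7040
  (Z=0, U=5, X=3, W=1, V=1, Y=1) weight 1/19360
  (Z=1, U=2, X=2, W=1, V=1, Y=1) weight 1/7040
  (Z=1, U=3, X=2, W=1, V=1, Y=1) weight 1/7040
  (Z=1, U=4, X=2, W=1, V=1, Y=1) weight 1/7040
  (Z=1, U=5, X=2, W=1, V=1, Y=1) weight 1/4840
  (Z=2, U=2, X=1, W=1, V=1, Y=1) weight 1/5280
  (Z=3, U=2, X=0, W=1, V=1, Y=1) weight 1/21120
  … 6 more
Group by X:
  weight(X=0) = 3/15488
  weight(X=1) = 3/3872
  weight(X=2) = 49/77440
  weight(X=3) = 37/77440
Total weight = 3/15488 + 3/3872 + 49/77440 + 37/77440 = 161/77440
P(X=0 | obs) = 3/15488 / 161/77440 = 15/161
P(X=1 | obs) = 3/3872 / 161/77440 = 60/161
P(X=2 | obs) = 49/77440 / 161/77440 = 7/23
P(X=3 | obs) = 37/77440 / 161/77440 = 37/161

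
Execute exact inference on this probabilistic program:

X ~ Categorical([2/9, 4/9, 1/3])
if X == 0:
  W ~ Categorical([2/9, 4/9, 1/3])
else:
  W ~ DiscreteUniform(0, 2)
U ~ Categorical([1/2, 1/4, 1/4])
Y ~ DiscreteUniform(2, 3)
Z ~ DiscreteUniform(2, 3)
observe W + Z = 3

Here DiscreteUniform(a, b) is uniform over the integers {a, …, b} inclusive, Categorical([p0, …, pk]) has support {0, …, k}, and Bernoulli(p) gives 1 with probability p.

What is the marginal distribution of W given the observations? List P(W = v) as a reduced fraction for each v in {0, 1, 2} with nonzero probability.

Enumerate traces; 36 have nonzero weight after conditioning:
  (X=0, W=0, U=0, Y=2, Z=3) weight 1/162
  (X=0, W=0, U=0, Y=3, Z=3) weight 1/162
  (X=0, W=0, U=1, Y=2, Z=3) weight 1/324
  (X=0, W=0, U=1, Y=3, Z=3) weight 1/324
  (X=0, W=0, U=2, Y=2, Z=3) weight 1/324
  (X=0, W=0, U=2, Y=3, Z=3) weight 1/324
  (X=0, W=1, U=0, Y=2, Z=2) weight 1/81
  (X=0, W=1, U=0, Y=3, Z=2) weight 1/81
  … 28 more
Group by W:
  weight(W=0) = 25/162
  weight(W=1) = 29/162
Total weight = 25/162 + 29/162 = 1/3
P(W=0 | obs) = 25/162 / 1/3 = 25/54
P(W=1 | obs) = 29/162 / 1/3 = 29/54

P(W=0) = 25/54, P(W=1) = 29/54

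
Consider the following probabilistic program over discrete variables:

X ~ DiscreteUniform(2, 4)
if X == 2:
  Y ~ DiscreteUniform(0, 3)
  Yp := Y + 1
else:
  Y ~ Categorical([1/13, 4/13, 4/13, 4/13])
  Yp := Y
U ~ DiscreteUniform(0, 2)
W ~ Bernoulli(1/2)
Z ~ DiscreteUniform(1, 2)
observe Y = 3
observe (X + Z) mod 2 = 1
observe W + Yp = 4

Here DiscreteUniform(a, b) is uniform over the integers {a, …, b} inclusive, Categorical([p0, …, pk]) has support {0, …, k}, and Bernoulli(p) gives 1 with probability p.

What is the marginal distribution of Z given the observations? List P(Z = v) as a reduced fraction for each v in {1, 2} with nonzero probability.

Enumerate traces; 9 have nonzero weight after conditioning:
  (X=2, Y=3, U=0, W=0, Z=1) weight 1/144
  (X=2, Y=3, U=1, W=0, Z=1) weight 1/144
  (X=2, Y=3, U=2, W=0, Z=1) weight 1/144
  (X=3, Y=3, U=0, W=1, Z=2) weight 1/117
  (X=3, Y=3, U=1, W=1, Z=2) weight 1/117
  (X=3, Y=3, U=2, W=1, Z=2) weight 1/117
  (X=4, Y=3, U=0, W=1, Z=1) weight 1/117
  (X=4, Y=3, U=1, W=1, Z=1) weight 1/117
  … 1 more
Group by Z:
  weight(Z=1) = 29/624
  weight(Z=2) = 1/39
Total weight = 29/624 + 1/39 = 15/208
P(Z=1 | obs) = 29/624 / 15/208 = 29/45
P(Z=2 | obs) = 1/39 / 15/208 = 16/45

P(Z=1) = 29/45, P(Z=2) = 16/45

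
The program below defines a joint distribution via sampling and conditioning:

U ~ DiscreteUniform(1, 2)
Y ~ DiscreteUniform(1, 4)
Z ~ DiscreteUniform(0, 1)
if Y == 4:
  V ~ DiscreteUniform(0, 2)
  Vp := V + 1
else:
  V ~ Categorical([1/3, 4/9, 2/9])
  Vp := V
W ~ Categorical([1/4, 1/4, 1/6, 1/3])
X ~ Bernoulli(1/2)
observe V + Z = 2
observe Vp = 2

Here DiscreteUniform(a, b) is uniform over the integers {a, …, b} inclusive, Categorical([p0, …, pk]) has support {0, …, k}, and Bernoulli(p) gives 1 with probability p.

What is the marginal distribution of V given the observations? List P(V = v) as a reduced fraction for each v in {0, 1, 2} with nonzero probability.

Enumerate traces; 64 have nonzero weight after conditioning:
  (U=1, Y=1, Z=0, V=2, W=0, X=0) weight 1/576
  (U=1, Y=1, Z=0, V=2, W=0, X=1) weight 1/576
  (U=1, Y=1, Z=0, V=2, W=1, X=0) weight 1/576
  (U=1, Y=1, Z=0, V=2, W=1, X=1) weight 1/576
  (U=1, Y=1, Z=0, V=2, W=2, X=0) weight 1/864
  (U=1, Y=1, Z=0, V=2, W=2, X=1) weight 1/864
  (U=1, Y=1, Z=0, V=2, W=3, X=0) weight 1/432
  (U=1, Y=1, Z=0, V=2, W=3, X=1) weight 1/432
  (U=1, Y=4, Z=1, V=1, W=0, X=0) weight 1/384
  … 55 more
Group by V:
  weight(V=1) = 1/24
  weight(V=2) = 1/12
Total weight = 1/24 + 1/12 = 1/8
P(V=1 | obs) = 1/24 / 1/8 = 1/3
P(V=2 | obs) = 1/12 / 1/8 = 2/3

P(V=1) = 1/3, P(V=2) = 2/3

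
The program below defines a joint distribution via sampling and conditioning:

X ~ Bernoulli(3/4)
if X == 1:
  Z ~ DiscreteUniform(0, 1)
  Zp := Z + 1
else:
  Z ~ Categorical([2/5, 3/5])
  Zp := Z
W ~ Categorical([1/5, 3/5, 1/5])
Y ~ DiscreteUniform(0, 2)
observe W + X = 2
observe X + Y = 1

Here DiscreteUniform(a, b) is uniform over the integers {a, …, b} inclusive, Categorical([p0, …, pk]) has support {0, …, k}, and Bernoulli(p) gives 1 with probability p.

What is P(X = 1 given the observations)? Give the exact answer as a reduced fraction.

Enumerate traces; 4 have nonzero weight after conditioning:
  (X=0, Z=0, W=2, Y=1) weight 1/150
  (X=0, Z=1, W=2, Y=1) weight 1/100
  (X=1, Z=0, W=1, Y=0) weight 3/40
  (X=1, Z=1, W=1, Y=0) weight 3/40
Group by X:
  weight(X=0) = 1/60
  weight(X=1) = 3/20
Total weight = 1/60 + 3/20 = 1/6
P(X=0 | obs) = 1/60 / 1/6 = 1/10
P(X=1 | obs) = 3/20 / 1/6 = 9/10

P(X = 1 | obs) = 9/10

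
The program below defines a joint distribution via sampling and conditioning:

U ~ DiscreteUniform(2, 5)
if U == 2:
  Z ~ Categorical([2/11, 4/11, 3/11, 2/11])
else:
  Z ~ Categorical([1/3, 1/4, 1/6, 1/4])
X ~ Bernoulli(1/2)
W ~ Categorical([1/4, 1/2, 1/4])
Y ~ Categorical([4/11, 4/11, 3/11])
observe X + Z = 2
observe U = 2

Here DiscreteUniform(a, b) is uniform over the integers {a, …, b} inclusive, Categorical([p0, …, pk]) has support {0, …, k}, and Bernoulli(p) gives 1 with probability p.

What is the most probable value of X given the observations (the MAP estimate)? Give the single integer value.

argmax_v P(X = v | obs) = 1

Enumerate traces; 18 have nonzero weight after conditioning:
  (U=2, Z=1, X=1, W=0, Y=0) weight 1/242
  (U=2, Z=1, X=1, W=0, Y=1) weight 1/242
  (U=2, Z=1, X=1, W=0, Y=2) weight 3/968
  (U=2, Z=1, X=1, W=1, Y=0) weight 1/121
  (U=2, Z=1, X=1, W=1, Y=1) weight 1/121
  (U=2, Z=1, X=1, W=1, Y=2) weight 3/484
  (U=2, Z=1, X=1, W=2, Y=0) weight 1/242
  (U=2, Z=1, X=1, W=2, Y=1) weight 1/242
  (U=2, Z=2, X=0, W=0, Y=0) weight 3/968
  … 9 more
Group by X:
  weight(X=0) = 3/88
  weight(X=1) = 1/22
Total weight = 3/88 + 1/22 = 7/88
P(X=0 | obs) = 3/88 / 7/88 = 3/7
P(X=1 | obs) = 1/22 / 7/88 = 4/7
argmax = 1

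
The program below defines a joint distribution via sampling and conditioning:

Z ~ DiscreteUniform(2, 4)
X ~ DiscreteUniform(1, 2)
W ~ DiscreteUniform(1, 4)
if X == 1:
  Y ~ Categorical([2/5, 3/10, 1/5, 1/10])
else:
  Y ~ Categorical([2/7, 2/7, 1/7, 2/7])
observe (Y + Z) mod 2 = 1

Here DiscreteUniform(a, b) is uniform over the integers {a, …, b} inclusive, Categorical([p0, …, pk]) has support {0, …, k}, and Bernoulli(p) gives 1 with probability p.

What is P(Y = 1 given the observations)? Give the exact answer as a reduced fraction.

Enumerate traces; 48 have nonzero weight after conditioning:
  (Z=2, X=1, W=1, Y=1) weight 1/80
  (Z=2, X=1, W=1, Y=3) weight 1/240
  (Z=2, X=1, W=2, Y=1) weight 1/80
  (Z=2, X=1, W=2, Y=3) weight 1/240
  (Z=2, X=1, W=3, Y=1) weight 1/80
  (Z=2, X=1, W=3, Y=3) weight 1/240
  (Z=2, X=1, W=4, Y=1) weight 1/80
  (Z=2, X=1, W=4, Y=3) weight 1/240
  (Z=3, X=1, W=1, Y=0) weight 1/60
  (Z=3, X=1, W=1, Y=2) weight 1/120
  … 38 more
Group by Y:
  weight(Y=0) = 4/35
  weight(Y=1) = 41/210
  weight(Y=2) = 2/35
  weight(Y=3) = 9/70
Total weight = 4/35 + 41/210 + 2/35 + 9/70 = 52/105
P(Y=0 | obs) = 4/35 / 52/105 = 3/13
P(Y=1 | obs) = 41/210 / 52/105 = 41/104
P(Y=2 | obs) = 2/35 / 52/105 = 3/26
P(Y=3 | obs) = 9/70 / 52/105 = 27/104

P(Y = 1 | obs) = 41/104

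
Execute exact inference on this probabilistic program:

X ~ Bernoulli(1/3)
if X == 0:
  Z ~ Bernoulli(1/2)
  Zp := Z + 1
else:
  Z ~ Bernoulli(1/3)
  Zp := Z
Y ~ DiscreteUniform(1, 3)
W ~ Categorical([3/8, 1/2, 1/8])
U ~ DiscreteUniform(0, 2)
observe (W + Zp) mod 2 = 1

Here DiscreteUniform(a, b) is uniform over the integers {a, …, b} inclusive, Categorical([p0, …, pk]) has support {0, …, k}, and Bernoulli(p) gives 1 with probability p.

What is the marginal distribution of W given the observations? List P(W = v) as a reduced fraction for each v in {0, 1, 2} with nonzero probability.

Enumerate traces; 54 have nonzero weight after conditioning:
  (X=0, Z=0, Y=1, W=0, U=0) weight 1/72
  (X=0, Z=0, Y=1, W=0, U=1) weight 1/72
  (X=0, Z=0, Y=1, W=0, U=2) weight 1/72
  (X=0, Z=0, Y=1, W=2, U=0) weight 1/216
  (X=0, Z=0, Y=1, W=2, U=1) weight 1/216
  (X=0, Z=0, Y=1, W=2, U=2) weight 1/216
  (X=0, Z=0, Y=2, W=0, U=0) weight 1/72
  (X=0, Z=0, Y=2, W=0, U=1) weight 1/72
  (X=0, Z=1, Y=1, W=1, U=0) weight 1/54
  … 45 more
Group by W:
  weight(W=0) = 1/6
  weight(W=1) = 5/18
  weight(W=2) = 1/18
Total weight = 1/6 + 5/18 + 1/18 = 1/2
P(W=0 | obs) = 1/6 / 1/2 = 1/3
P(W=1 | obs) = 5/18 / 1/2 = 5/9
P(W=2 | obs) = 1/18 / 1/2 = 1/9

P(W=0) = 1/3, P(W=1) = 5/9, P(W=2) = 1/9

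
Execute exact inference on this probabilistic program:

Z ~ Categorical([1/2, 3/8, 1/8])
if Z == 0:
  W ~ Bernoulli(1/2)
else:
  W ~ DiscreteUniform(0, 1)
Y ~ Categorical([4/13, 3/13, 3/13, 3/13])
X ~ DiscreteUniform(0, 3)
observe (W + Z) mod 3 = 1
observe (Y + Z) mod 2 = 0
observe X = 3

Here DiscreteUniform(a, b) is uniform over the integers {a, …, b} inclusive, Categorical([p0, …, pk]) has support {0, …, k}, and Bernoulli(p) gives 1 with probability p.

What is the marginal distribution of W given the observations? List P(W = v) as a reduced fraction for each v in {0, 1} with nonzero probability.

P(W=0) = 9/23, P(W=1) = 14/23

Enumerate traces; 4 have nonzero weight after conditioning:
  (Z=0, W=1, Y=0, X=3) weight 1/52
  (Z=0, W=1, Y=2, X=3) weight 3/208
  (Z=1, W=0, Y=1, X=3) weight 9/832
  (Z=1, W=0, Y=3, X=3) weight 9/832
Group by W:
  weight(W=0) = 9/416
  weight(W=1) = 7/208
Total weight = 9/416 + 7/208 = 23/416
P(W=0 | obs) = 9/416 / 23/416 = 9/23
P(W=1 | obs) = 7/208 / 23/416 = 14/23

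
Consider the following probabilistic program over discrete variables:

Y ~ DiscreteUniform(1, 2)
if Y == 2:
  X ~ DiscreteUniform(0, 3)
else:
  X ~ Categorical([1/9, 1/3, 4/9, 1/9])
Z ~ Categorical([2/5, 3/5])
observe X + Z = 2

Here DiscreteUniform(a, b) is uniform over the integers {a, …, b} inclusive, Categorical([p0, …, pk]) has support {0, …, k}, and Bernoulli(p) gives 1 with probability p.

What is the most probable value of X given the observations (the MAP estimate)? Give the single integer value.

Enumerate traces; 4 have nonzero weight after conditioning:
  (Y=1, X=1, Z=1) weight 1/10
  (Y=1, X=2, Z=0) weight 4/45
  (Y=2, X=1, Z=1) weight 3/40
  (Y=2, X=2, Z=0) weight 1/20
Group by X:
  weight(X=1) = 7/40
  weight(X=2) = 5/36
Total weight = 7/40 + 5/36 = 113/360
P(X=1 | obs) = 7/40 / 113/360 = 63/113
P(X=2 | obs) = 5/36 / 113/360 = 50/113
argmax = 1

argmax_v P(X = v | obs) = 1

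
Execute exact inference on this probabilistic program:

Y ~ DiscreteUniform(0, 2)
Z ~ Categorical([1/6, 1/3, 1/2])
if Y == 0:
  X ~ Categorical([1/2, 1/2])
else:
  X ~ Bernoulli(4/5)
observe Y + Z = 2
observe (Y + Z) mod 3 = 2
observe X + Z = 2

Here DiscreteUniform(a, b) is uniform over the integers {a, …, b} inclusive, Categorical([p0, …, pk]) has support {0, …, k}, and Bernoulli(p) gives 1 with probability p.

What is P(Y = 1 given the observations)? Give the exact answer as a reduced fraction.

Enumerate traces; 2 have nonzero weight after conditioning:
  (Y=0, Z=2, X=0) weight 1/12
  (Y=1, Z=1, X=1) weight 4/45
Group by Y:
  weight(Y=0) = 1/12
  weight(Y=1) = 4/45
Total weight = 1/12 + 4/45 = 31/180
P(Y=0 | obs) = 1/12 / 31/180 = 15/31
P(Y=1 | obs) = 4/45 / 31/180 = 16/31

P(Y = 1 | obs) = 16/31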